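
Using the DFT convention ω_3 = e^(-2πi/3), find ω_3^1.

ω_3^1 = e^(-2πi·1/3)
= cos(-2π·1/3) + i·sin(-2π·1/3)
= cos(-2π/3) + i·sin(-2π/3)

ω_3^1 = cos(-2π/3) + i·sin(-2π/3) = -0.5000-0.8660i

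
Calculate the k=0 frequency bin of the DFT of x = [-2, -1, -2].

X[0] = Σ(n=0 to 2) x[n] · ω_3^0 = Σ x[n]
= (-2) + (-1) + (-2)

X[0] = -5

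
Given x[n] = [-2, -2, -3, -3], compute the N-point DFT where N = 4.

X[k] = Σ(n=0 to 3) x[n] · ω_4^(nk)
where ω_4 = e^(-2πi/4)

Computing each X[k]:
X[0] = -10
X[1] = 1-1i
X[2] = 0
X[3] = 1+1i

X = [-10, 1-1i, 0, 1+1i]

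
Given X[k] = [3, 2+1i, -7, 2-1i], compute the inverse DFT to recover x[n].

x[n] = (1/4) Σ(k=0 to 3) X[k] · e^(2πikn/4)

Computing each x[n]:
x[0] = 0
x[1] = 2
x[2] = -2
x[3] = 3

x = [0, 2, -2, 3]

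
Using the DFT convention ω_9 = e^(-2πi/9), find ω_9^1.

ω_9^1 = e^(-2πi·1/9)
= cos(-2π·1/9) + i·sin(-2π·1/9)
= cos(-2π/9) + i·sin(-2π/9)

ω_9^1 = cos(-2π/9) + i·sin(-2π/9) = 0.7660-0.6428i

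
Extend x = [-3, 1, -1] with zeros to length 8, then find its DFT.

Original 3-point DFT: [-3, -3.0000-1.7321i, -3.0000+1.7321i]
Zero-padded 8-point DFT provides frequency interpolation.

DFT_8([x, 0, ...]) = [-3, -2.2929+0.2929i, -2-1i, -3.7071-1.7071i, -5, -3.7071+1.7071i, -2+1i, -2.2929-0.2929i]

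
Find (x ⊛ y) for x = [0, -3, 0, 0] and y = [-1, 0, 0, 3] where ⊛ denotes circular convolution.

(x ⊛ y)[n] = Σ(m=0 to 3) x[m] · y[(n-m) mod 4]

Computing each output sample:
(x ⊛ y)[0] = -9
(x ⊛ y)[1] = 3
(x ⊛ y)[2] = 0
(x ⊛ y)[3] = 0

x ⊛ y = [-9, 3, 0, 0]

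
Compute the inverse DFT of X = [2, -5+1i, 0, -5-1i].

x[n] = (1/4) Σ(k=0 to 3) X[k] · e^(2πikn/4)

Computing each x[n]:
x[0] = -2
x[1] = 0
x[2] = 3
x[3] = 1

x = [-2, 0, 3, 1]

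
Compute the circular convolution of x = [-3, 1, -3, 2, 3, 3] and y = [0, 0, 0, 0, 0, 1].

(x ⊛ y)[n] = Σ(m=0 to 5) x[m] · y[(n-m) mod 6]

Computing each output sample:
(x ⊛ y)[0] = 1
(x ⊛ y)[1] = -3
(x ⊛ y)[2] = 2
(x ⊛ y)[3] = 3
(x ⊛ y)[4] = 3
(x ⊛ y)[5] = -3

x ⊛ y = [1, -3, 2, 3, 3, -3]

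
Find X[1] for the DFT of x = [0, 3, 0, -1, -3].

X[1] = Σ(n=0 to 4) x[n] · ω_5^(1n) where ω_5 = e^(-2πi/5)
= (0)·ω_5^0 + (3)·ω_5^1 + (0)·ω_5^2 + (-1)·ω_5^3 + (-3)·ω_5^4

X[1] = 0.8090-6.2941i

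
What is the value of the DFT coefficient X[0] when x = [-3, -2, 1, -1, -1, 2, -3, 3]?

X[0] = Σ(n=0 to 7) x[n] · ω_8^0 = Σ x[n]
= (-3) + (-2) + (1) + (-1) + (-1) + (2) + (-3) + (3)

X[0] = -4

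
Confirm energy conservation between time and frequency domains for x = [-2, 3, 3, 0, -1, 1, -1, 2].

Time domain:
Σ|x[n]|² = |-2|² + |3|² + |3|² + |0|² + |-1|² + |1|² + |-1|² + |2|² = 29.0000

Frequency domain:
(1/8)Σ|X[k]|² = (1/8)(|5|² + |1.8284-4.0000i|² + |-5-2i|² + |-3.8284+4.0000i|² + |-7|² + |-3.8284-4.0000i|² + |-5+2i|² + |1.8284+4.0000i|²) = (1/8)·232.0000 = 29.0000

Both sides agree, confirming Parseval's theorem.

Σ|x[n]|² = (1/N)Σ|X[k]|² = 29.0000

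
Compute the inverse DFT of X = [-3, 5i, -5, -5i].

x[n] = (1/4) Σ(k=0 to 3) X[k] · e^(2πikn/4)

Computing each x[n]:
x[0] = -2
x[1] = -2
x[2] = -2
x[3] = 3

x = [-2, -2, -2, 3]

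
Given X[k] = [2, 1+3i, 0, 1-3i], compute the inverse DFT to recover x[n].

x[n] = (1/4) Σ(k=0 to 3) X[k] · e^(2πikn/4)

Computing each x[n]:
x[0] = 1
x[1] = -1
x[2] = 0
x[3] = 2

x = [1, -1, 0, 2]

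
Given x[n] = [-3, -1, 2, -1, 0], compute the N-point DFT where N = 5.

X[k] = Σ(n=0 to 4) x[n] · ω_5^(nk)
where ω_5 = e^(-2πi/5)

Computing each X[k]:
X[0] = -3
X[1] = -4.1180-0.8123i
X[2] = -1.8820+3.4410i
X[3] = -1.8820-3.4410i
X[4] = -4.1180+0.8123i

X = [-3, -4.1180-0.8123i, -1.8820+3.4410i, -1.8820-3.4410i, -4.1180+0.8123i]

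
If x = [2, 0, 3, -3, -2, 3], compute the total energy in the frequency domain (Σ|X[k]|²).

Parseval: Σ|x[n]|² = (1/N)Σ|X[k]|², so Σ|X[k]|² = N·Σ|x[n]|² = 6·35.0000

Σ|X[k]|² = N·Σ|x[n]|² = 6·35.0000 = 210.0000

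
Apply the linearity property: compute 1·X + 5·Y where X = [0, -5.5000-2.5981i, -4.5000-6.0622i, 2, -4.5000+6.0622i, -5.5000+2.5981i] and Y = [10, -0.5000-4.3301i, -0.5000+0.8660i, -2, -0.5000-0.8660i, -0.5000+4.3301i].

By linearity: DFT(1x + 5y) = 1·DFT(x) + 5·DFT(y)
= 1·[0, -5.5000-2.5981i, -4.5000-6.0622i, 2, -4.5000+6.0622i, -5.5000+2.5981i] + 5·[10, -0.5000-4.3301i, -0.5000+0.8660i, -2, -0.5000-0.8660i, -0.5000+4.3301i]

Computing element-wise:
Z[0] = 1·(0) + 5·(10) = 50
Z[1] = 1·(-5.5000-2.5981i) + 5·(-0.5000-4.3301i) = -8.0000-24.2486i
Z[2] = 1·(-4.5000-6.0622i) + 5·(-0.5000+0.8660i) = -7.0000-1.7322i
Z[3] = 1·(2) + 5·(-2) = -8
Z[4] = 1·(-4.5000+6.0622i) + 5·(-0.5000-0.8660i) = -7.0000+1.7322i
Z[5] = 1·(-5.5000+2.5981i) + 5·(-0.5000+4.3301i) = -8.0000+24.2486i

DFT(1x + 5y) = 1·X + 5·Y = [50, -8.0000-24.2486i, -7.0000-1.7322i, -8, -7.0000+1.7322i, -8.0000+24.2486i]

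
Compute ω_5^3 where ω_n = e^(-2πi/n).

ω_5^3 = e^(-2πi·3/5)
= cos(-2π·3/5) + i·sin(-2π·3/5)
= cos(-6π/5) + i·sin(-6π/5)

ω_5^3 = cos(-6π/5) + i·sin(-6π/5) = -0.8090+0.5878i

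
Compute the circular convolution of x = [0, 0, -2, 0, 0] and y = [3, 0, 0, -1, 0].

(x ⊛ y)[n] = Σ(m=0 to 4) x[m] · y[(n-m) mod 5]

Computing each output sample:
(x ⊛ y)[0] = 2
(x ⊛ y)[1] = 0
(x ⊛ y)[2] = -6
(x ⊛ y)[3] = 0
(x ⊛ y)[4] = 0

x ⊛ y = [2, 0, -6, 0, 0]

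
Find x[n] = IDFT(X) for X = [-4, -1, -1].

x[n] = (1/3) Σ(k=0 to 2) X[k] · e^(2πikn/3)

Computing each x[n]:
x[0] = -2
x[1] = -1
x[2] = -1

x = [-2, -1, -1]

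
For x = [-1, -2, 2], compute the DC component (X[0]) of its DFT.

X[0] = Σ(n=0 to 2) x[n] · ω_3^0 = Σ x[n]
= (-1) + (-2) + (2)

X[0] = -1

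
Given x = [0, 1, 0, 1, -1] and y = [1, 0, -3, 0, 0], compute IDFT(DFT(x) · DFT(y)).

(x ⊛ y)[n] = Σ(m=0 to 4) x[m] · y[(n-m) mod 5]

Computing each output sample:
(x ⊛ y)[0] = -3
(x ⊛ y)[1] = 4
(x ⊛ y)[2] = 0
(x ⊛ y)[3] = -2
(x ⊛ y)[4] = -1

x ⊛ y = [-3, 4, 0, -2, -1]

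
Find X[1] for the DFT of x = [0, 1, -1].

X[1] = Σ(n=0 to 2) x[n] · ω_3^(1n) where ω_3 = e^(-2πi/3)
= (0)·ω_3^0 + (1)·ω_3^1 + (-1)·ω_3^2

X[1] = -1.7321i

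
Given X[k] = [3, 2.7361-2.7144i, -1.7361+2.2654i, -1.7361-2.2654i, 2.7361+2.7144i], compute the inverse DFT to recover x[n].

x[n] = (1/5) Σ(k=0 to 4) X[k] · e^(2πikn/5)

Computing each x[n]:
x[0] = 1
x[1] = 2
x[2] = 1
x[3] = -2
x[4] = 1

x = [1, 2, 1, -2, 1]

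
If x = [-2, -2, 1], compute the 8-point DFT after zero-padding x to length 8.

Original 3-point DFT: [-3, -1.5000+2.5981i, -1.5000-2.5981i]
Zero-padded 8-point DFT provides frequency interpolation.

DFT_8([x, 0, ...]) = [-3, -3.4142+0.4142i, -3+2i, -0.5858+2.4142i, 1, -0.5858-2.4142i, -3-2i, -3.4142-0.4142i]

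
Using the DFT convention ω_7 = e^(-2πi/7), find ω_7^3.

ω_7^3 = e^(-2πi·3/7)
= cos(-2π·3/7) + i·sin(-2π·3/7)
= cos(-6π/7) + i·sin(-6π/7)

ω_7^3 = cos(-6π/7) + i·sin(-6π/7) = -0.9010-0.4339i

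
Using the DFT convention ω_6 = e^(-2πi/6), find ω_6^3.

ω_6^3 = e^(-2πi·3/6)
= cos(-2π·3/6) + i·sin(-2π·3/6)
= cos(-6π/6) + i·sin(-6π/6)

ω_6^3 = cos(-6π/6) + i·sin(-6π/6) = -1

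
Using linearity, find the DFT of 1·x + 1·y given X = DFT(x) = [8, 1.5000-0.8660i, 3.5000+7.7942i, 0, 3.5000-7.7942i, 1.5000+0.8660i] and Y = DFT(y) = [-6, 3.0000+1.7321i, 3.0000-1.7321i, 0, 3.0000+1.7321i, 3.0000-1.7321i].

By linearity: DFT(1x + 1y) = 1·DFT(x) + 1·DFT(y)
= 1·[8, 1.5000-0.8660i, 3.5000+7.7942i, 0, 3.5000-7.7942i, 1.5000+0.8660i] + 1·[-6, 3.0000+1.7321i, 3.0000-1.7321i, 0, 3.0000+1.7321i, 3.0000-1.7321i]

Computing element-wise:
Z[0] = 1·(8) + 1·(-6) = 2
Z[1] = 1·(1.5000-0.8660i) + 1·(3.0000+1.7321i) = 4.5000+0.8661i
Z[2] = 1·(3.5000+7.7942i) + 1·(3.0000-1.7321i) = 6.5000+6.0621i
Z[3] = 1·(0) + 1·(0) = 0
Z[4] = 1·(3.5000-7.7942i) + 1·(3.0000+1.7321i) = 6.5000-6.0621i
Z[5] = 1·(1.5000+0.8660i) + 1·(3.0000-1.7321i) = 4.5000-0.8661i

DFT(1x + 1y) = 1·X + 1·Y = [2, 4.5000+0.8661i, 6.5000+6.0621i, 0, 6.5000-6.0621i, 4.5000-0.8661i]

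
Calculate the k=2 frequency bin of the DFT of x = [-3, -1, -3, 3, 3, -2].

X[2] = Σ(n=0 to 5) x[n] · ω_6^(2n) where ω_6 = e^(-2πi/6)
= (-3)·ω_6^0 + (-1)·ω_6^2 + (-3)·ω_6^4 + (3)·ω_6^6 + (3)·ω_6^8 + (-2)·ω_6^10

X[2] = 1.5000-6.0622i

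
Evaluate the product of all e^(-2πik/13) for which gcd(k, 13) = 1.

The primitive 13th roots of unity are ω_13^k for k coprime to 13: k ∈ {1, 2, 3, 4, 5, 6, 7, 8, 9, 10, 11, 12}
Their product equals the constant term of the cyclotomic polynomial Φ_13(x) up to sign.
For n ≥ 3, the product of all primitive nth roots of unity is 1. (For n=1 it is 1; for n=2 it is -1.)

1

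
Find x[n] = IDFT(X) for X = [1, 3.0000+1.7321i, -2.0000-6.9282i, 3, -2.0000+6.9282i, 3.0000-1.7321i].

x[n] = (1/6) Σ(k=0 to 5) X[k] · e^(2πikn/6)

Computing each x[n]:
x[0] = 1
x[1] = 2
x[2] = -2
x[3] = -2
x[4] = 3
x[5] = -1

x = [1, 2, -2, -2, 3, -1]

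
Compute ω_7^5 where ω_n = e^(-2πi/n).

ω_7^5 = e^(-2πi·5/7)
= cos(-2π·5/7) + i·sin(-2π·5/7)
= cos(-10π/7) + i·sin(-10π/7)

ω_7^5 = cos(-10π/7) + i·sin(-10π/7) = -0.2225+0.9749i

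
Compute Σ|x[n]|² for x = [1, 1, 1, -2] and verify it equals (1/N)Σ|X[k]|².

Time domain:
Σ|x[n]|² = |1|² + |1|² + |1|² + |-2|² = 7.0000

Frequency domain:
(1/4)Σ|X[k]|² = (1/4)(|1|² + |-3i|² + |3|² + |3i|²) = (1/4)·28.0000 = 7.0000

Both sides agree, confirming Parseval's theorem.

Σ|x[n]|² = (1/N)Σ|X[k]|² = 7.0000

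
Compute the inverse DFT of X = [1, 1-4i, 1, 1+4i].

x[n] = (1/4) Σ(k=0 to 3) X[k] · e^(2πikn/4)

Computing each x[n]:
x[0] = 1
x[1] = 2
x[2] = 0
x[3] = -2

x = [1, 2, 0, -2]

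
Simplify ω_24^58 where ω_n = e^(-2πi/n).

Since ω_24^24 = 1, powers reduce modulo 24.
58 mod 24 = 10
So ω_24^58 = ω_24^10 = e^(-2πi·10/24)

ω_24^58 = ω_24^10 = -0.8660-0.5000i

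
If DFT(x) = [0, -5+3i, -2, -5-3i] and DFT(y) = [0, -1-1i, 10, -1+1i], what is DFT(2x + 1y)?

By linearity: DFT(2x + 1y) = 2·DFT(x) + 1·DFT(y)
= 2·[0, -5+3i, -2, -5-3i] + 1·[0, -1-1i, 10, -1+1i]

Computing element-wise:
Z[0] = 2·(0) + 1·(0) = 0
Z[1] = 2·(-5+3i) + 1·(-1-1i) = -11+5i
Z[2] = 2·(-2) + 1·(10) = 6
Z[3] = 2·(-5-3i) + 1·(-1+1i) = -11-5i

DFT(2x + 1y) = 2·X + 1·Y = [0, -11+5i, 6, -11-5i]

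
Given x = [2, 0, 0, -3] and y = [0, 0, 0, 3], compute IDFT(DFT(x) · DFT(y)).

(x ⊛ y)[n] = Σ(m=0 to 3) x[m] · y[(n-m) mod 4]

Computing each output sample:
(x ⊛ y)[0] = 0
(x ⊛ y)[1] = 0
(x ⊛ y)[2] = -9
(x ⊛ y)[3] = 6

x ⊛ y = [0, 0, -9, 6]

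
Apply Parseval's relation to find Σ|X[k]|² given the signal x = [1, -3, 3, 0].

Parseval: Σ|x[n]|² = (1/N)Σ|X[k]|², so Σ|X[k]|² = N·Σ|x[n]|² = 4·19.0000

Σ|X[k]|² = N·Σ|x[n]|² = 4·19.0000 = 76.0000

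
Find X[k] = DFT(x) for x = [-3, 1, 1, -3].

X[k] = Σ(n=0 to 3) x[n] · ω_4^(nk)
where ω_4 = e^(-2πi/4)

Computing each X[k]:
X[0] = -4
X[1] = -4-4i
X[2] = 0
X[3] = -4+4i

X = [-4, -4-4i, 0, -4+4i]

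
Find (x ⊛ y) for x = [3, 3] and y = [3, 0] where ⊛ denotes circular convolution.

(x ⊛ y)[n] = Σ(m=0 to 1) x[m] · y[(n-m) mod 2]

Computing each output sample:
(x ⊛ y)[0] = 9
(x ⊛ y)[1] = 9

x ⊛ y = [9, 9]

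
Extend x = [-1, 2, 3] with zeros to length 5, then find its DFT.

Original 3-point DFT: [4, -3.5000+0.8660i, -3.5000-0.8660i]
Zero-padded 5-point DFT provides frequency interpolation.

DFT_5([x, 0, ...]) = [4, -2.8090-3.6655i, -1.6910+1.6776i, -1.6910-1.6776i, -2.8090+3.6655i]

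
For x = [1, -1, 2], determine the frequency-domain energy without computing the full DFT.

Parseval: Σ|x[n]|² = (1/N)Σ|X[k]|², so Σ|X[k]|² = N·Σ|x[n]|² = 3·6.0000

Σ|X[k]|² = N·Σ|x[n]|² = 3·6.0000 = 18.0000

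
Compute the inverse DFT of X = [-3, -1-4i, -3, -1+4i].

x[n] = (1/4) Σ(k=0 to 3) X[k] · e^(2πikn/4)

Computing each x[n]:
x[0] = -2
x[1] = 2
x[2] = -1
x[3] = -2

x = [-2, 2, -1, -2]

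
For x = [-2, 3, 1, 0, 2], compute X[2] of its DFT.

X[2] = Σ(n=0 to 4) x[n] · ω_5^(2n) where ω_5 = e^(-2πi/5)
= (-2)·ω_5^0 + (3)·ω_5^2 + (1)·ω_5^4 + (0)·ω_5^6 + (2)·ω_5^8

X[2] = -5.7361+0.3633i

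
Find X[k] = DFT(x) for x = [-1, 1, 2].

X[k] = Σ(n=0 to 2) x[n] · ω_3^(nk)
where ω_3 = e^(-2πi/3)

Computing each X[k]:
X[0] = 2
X[1] = -2.5000+0.8660i
X[2] = -2.5000-0.8660i

X = [2, -2.5000+0.8660i, -2.5000-0.8660i]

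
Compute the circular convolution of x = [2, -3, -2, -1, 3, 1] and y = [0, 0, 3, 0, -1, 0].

(x ⊛ y)[n] = Σ(m=0 to 5) x[m] · y[(n-m) mod 6]

Computing each output sample:
(x ⊛ y)[0] = 11
(x ⊛ y)[1] = 4
(x ⊛ y)[2] = 3
(x ⊛ y)[3] = -10
(x ⊛ y)[4] = -8
(x ⊛ y)[5] = 0

x ⊛ y = [11, 4, 3, -10, -8, 0]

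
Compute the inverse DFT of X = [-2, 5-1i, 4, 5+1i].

x[n] = (1/4) Σ(k=0 to 3) X[k] · e^(2πikn/4)

Computing each x[n]:
x[0] = 3
x[1] = -1
x[2] = -2
x[3] = -2

x = [3, -1, -2, -2]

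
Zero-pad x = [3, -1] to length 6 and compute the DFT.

Original 2-point DFT: [2, 4]
Zero-padded 6-point DFT provides frequency interpolation.

DFT_6([x, 0, ...]) = [2, 2.5000+0.8660i, 3.5000+0.8660i, 4, 3.5000-0.8660i, 2.5000-0.8660i]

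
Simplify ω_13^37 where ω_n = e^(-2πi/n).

Since ω_13^13 = 1, powers reduce modulo 13.
37 mod 13 = 11
So ω_13^37 = ω_13^11 = e^(-2πi·11/13)

ω_13^37 = ω_13^11 = 0.5681+0.8230i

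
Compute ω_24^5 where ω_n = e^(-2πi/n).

ω_24^5 = e^(-2πi·5/24)
= cos(-2π·5/24) + i·sin(-2π·5/24)
= cos(-10π/24) + i·sin(-10π/24)

ω_24^5 = cos(-10π/24) + i·sin(-10π/24) = 0.2588-0.9659i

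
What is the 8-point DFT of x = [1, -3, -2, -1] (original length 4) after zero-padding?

Original 4-point DFT: [-5, 3+2i, 3, 3-2i]
Zero-padded 8-point DFT provides frequency interpolation.

DFT_8([x, 0, ...]) = [-5, -0.4142+4.8284i, 3+2i, 2.4142+0.8284i, 3, 2.4142-0.8284i, 3-2i, -0.4142-4.8284i]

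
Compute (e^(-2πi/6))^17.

Since ω_6^6 = 1, powers reduce modulo 6.
17 mod 6 = 5
So ω_6^17 = ω_6^5 = e^(-2πi·5/6)

ω_6^17 = ω_6^5 = 0.5000+0.8660i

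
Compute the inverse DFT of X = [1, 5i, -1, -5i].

x[n] = (1/4) Σ(k=0 to 3) X[k] · e^(2πikn/4)

Computing each x[n]:
x[0] = 0
x[1] = -2
x[2] = 0
x[3] = 3

x = [0, -2, 0, 3]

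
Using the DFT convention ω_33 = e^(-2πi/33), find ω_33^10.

ω_33^10 = e^(-2πi·10/33)
= cos(-2π·10/33) + i·sin(-2π·10/33)
= cos(-20π/33) + i·sin(-20π/33)

ω_33^10 = cos(-20π/33) + i·sin(-20π/33) = -0.3271-0.9450i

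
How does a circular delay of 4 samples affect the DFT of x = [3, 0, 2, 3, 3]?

Time shift by 4: X_shifted[k] = ω_5^(4k) · X[k]
Shifted x = [0, 2, 3, 3, 3]

DFT(x[n-4]) = [11, -3.3090+0.9511i, -2.1910+0.5878i, -2.1910-0.5878i, -3.3090-0.9511i]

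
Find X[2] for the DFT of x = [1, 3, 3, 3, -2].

X[2] = Σ(n=0 to 4) x[n] · ω_5^(2n) where ω_5 = e^(-2πi/5)
= (1)·ω_5^0 + (3)·ω_5^2 + (3)·ω_5^4 + (3)·ω_5^6 + (-2)·ω_5^8

X[2] = 2.0451-2.9389i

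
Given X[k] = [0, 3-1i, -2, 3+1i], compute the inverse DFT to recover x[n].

x[n] = (1/4) Σ(k=0 to 3) X[k] · e^(2πikn/4)

Computing each x[n]:
x[0] = 1
x[1] = 1
x[2] = -2
x[3] = 0

x = [1, 1, -2, 0]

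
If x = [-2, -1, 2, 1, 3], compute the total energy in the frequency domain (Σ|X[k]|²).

Parseval: Σ|x[n]|² = (1/N)Σ|X[k]|², so Σ|X[k]|² = N·Σ|x[n]|² = 5·19.0000

Σ|X[k]|² = N·Σ|x[n]|² = 5·19.0000 = 95.0000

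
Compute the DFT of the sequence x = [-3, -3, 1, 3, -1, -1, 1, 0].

X[k] = Σ(n=0 to 7) x[n] · ω_8^(nk)
where ω_8 = e^(-2πi/8)

Computing each X[k]:
X[0] = -3
X[1] = -5.5355-0.7071i
X[2] = -6+7i
X[3] = 1.5355-0.7071i
X[4] = -1
X[5] = 1.5355+0.7071i
X[6] = -6-7i
X[7] = -5.5355+0.7071i

X = [-3, -5.5355-0.7071i, -6+7i, 1.5355-0.7071i, -1, 1.5355+0.7071i, -6-7i, -5.5355+0.7071i]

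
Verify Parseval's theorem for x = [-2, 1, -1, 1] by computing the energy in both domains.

Time domain:
Σ|x[n]|² = |-2|² + |1|² + |-1|² + |1|² = 7.0000

Frequency domain:
(1/4)Σ|X[k]|² = (1/4)(|-1|² + |-1|² + |-5|² + |-1|²) = (1/4)·28.0000 = 7.0000

Both sides agree, confirming Parseval's theorem.

Σ|x[n]|² = (1/N)Σ|X[k]|² = 7.0000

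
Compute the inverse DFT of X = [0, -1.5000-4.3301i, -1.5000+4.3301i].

x[n] = (1/3) Σ(k=0 to 2) X[k] · e^(2πikn/3)

Computing each x[n]:
x[0] = -1
x[1] = 3
x[2] = -2

x = [-1, 3, -2]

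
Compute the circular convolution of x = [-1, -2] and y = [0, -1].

(x ⊛ y)[n] = Σ(m=0 to 1) x[m] · y[(n-m) mod 2]

Computing each output sample:
(x ⊛ y)[0] = 2
(x ⊛ y)[1] = 1

x ⊛ y = [2, 1]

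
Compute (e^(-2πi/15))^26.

Since ω_15^15 = 1, powers reduce modulo 15.
26 mod 15 = 11
So ω_15^26 = ω_15^11 = e^(-2πi·11/15)

ω_15^26 = ω_15^11 = -0.1045+0.9945i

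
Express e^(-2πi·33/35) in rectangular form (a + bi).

ω_35^33 = e^(-2πi·33/35)
= cos(-2π·33/35) + i·sin(-2π·33/35)
= cos(-66π/35) + i·sin(-66π/35)

ω_35^33 = cos(-66π/35) + i·sin(-66π/35) = 0.9362+0.3514i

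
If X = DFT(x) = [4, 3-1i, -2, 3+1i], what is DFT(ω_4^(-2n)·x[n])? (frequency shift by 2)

Modulation property: DFT(ω_4^(-2n)·x[n]) = X[(k-2) mod 4], so circularly shift X by 2 positions.

X[k-2] = [-2, 3+1i, 4, 3-1i]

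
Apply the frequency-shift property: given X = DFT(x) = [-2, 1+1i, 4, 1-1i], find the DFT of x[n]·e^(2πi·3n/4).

Modulation property: DFT(ω_4^(-3n)·x[n]) = X[(k-3) mod 4], so circularly shift X by 3 positions.

X[k-3] = [1+1i, 4, 1-1i, -2]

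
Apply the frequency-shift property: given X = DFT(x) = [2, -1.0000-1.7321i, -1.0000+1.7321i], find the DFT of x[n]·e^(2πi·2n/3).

Modulation property: DFT(ω_3^(-2n)·x[n]) = X[(k-2) mod 3], so circularly shift X by 2 positions.

X[k-2] = [-1.0000-1.7321i, -1.0000+1.7321i, 2]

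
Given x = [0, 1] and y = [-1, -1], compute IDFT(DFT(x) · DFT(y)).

(x ⊛ y)[n] = Σ(m=0 to 1) x[m] · y[(n-m) mod 2]

Computing each output sample:
(x ⊛ y)[0] = -1
(x ⊛ y)[1] = -1

x ⊛ y = [-1, -1]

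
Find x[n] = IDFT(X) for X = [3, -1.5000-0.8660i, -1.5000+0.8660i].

x[n] = (1/3) Σ(k=0 to 2) X[k] · e^(2πikn/3)

Computing each x[n]:
x[0] = 0
x[1] = 2
x[2] = 1

x = [0, 2, 1]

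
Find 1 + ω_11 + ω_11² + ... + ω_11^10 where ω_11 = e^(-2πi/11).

Sum of all nth roots of unity equals 0 for n > 1 (geometric series with r ≠ 1).

0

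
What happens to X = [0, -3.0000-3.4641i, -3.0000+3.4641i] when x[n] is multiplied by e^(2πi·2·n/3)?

Modulation property: DFT(ω_3^(-2n)·x[n]) = X[(k-2) mod 3], so circularly shift X by 2 positions.

X[k-2] = [-3.0000-3.4641i, -3.0000+3.4641i, 0]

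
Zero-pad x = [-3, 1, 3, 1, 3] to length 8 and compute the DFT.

Original 5-point DFT: [5, -5.0000+0.7265i, -5.0000+3.0777i, -5.0000-3.0777i, -5.0000-0.7265i]
Zero-padded 8-point DFT provides frequency interpolation.

DFT_8([x, 0, ...]) = [5, -6.0000-4.4142i, -3, -6.0000+1.5858i, 1, -6.0000-1.5858i, -3, -6.0000+4.4142i]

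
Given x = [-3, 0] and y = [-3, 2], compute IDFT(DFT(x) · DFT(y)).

(x ⊛ y)[n] = Σ(m=0 to 1) x[m] · y[(n-m) mod 2]

Computing each output sample:
(x ⊛ y)[0] = 9
(x ⊛ y)[1] = -6

x ⊛ y = [9, -6]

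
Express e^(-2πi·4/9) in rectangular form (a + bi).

ω_9^4 = e^(-2πi·4/9)
= cos(-2π·4/9) + i·sin(-2π·4/9)
= cos(-8π/9) + i·sin(-8π/9)

ω_9^4 = cos(-8π/9) + i·sin(-8π/9) = -0.9397-0.3420i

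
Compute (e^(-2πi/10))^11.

Since ω_10^10 = 1, powers reduce modulo 10.
11 mod 10 = 1
So ω_10^11 = ω_10^1 = e^(-2πi·1/10)

ω_10^11 = ω_10^1 = 0.8090-0.5878i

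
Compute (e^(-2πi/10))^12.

Since ω_10^10 = 1, powers reduce modulo 10.
12 mod 10 = 2
So ω_10^12 = ω_10^2 = e^(-2πi·2/10)

ω_10^12 = ω_10^2 = 0.3090-0.9511i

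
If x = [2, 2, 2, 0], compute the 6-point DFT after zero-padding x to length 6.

Original 4-point DFT: [6, -2i, 2, 2i]
Zero-padded 6-point DFT provides frequency interpolation.

DFT_6([x, 0, ...]) = [6, 2.0000-3.4641i, 0, 2, 0, 2.0000+3.4641i]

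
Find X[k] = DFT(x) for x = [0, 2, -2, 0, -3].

X[k] = Σ(n=0 to 4) x[n] · ω_5^(nk)
where ω_5 = e^(-2πi/5)

Computing each X[k]:
X[0] = -3
X[1] = 1.3090-3.5797i
X[2] = 0.1910-4.8410i
X[3] = 0.1910+4.8410i
X[4] = 1.3090+3.5797i

X = [-3, 1.3090-3.5797i, 0.1910-4.8410i, 0.1910+4.8410i, 1.3090+3.5797i]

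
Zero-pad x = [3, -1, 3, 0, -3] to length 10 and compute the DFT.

Original 5-point DFT: [2, -0.6631-3.6655i, 7.1631+1.6776i, 7.1631-1.6776i, -0.6631+3.6655i]
Zero-padded 10-point DFT provides frequency interpolation.

DFT_10([x, 0, ...]) = [2, 5.5451-0.5020i, -0.6631-3.6655i, -0.0451+5.5676i, 7.1631+1.6776i, 4, 7.1631-1.6776i, -0.0451-5.5676i, -0.6631+3.6655i, 5.5451+0.5020i]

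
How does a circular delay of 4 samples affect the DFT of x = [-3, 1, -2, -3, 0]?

Time shift by 4: X_shifted[k] = ω_5^(4k) · X[k]
Shifted x = [1, -2, -3, 0, -3]

DFT(x[n-4]) = [-7, 1.8820+0.8123i, 4.1180-3.4410i, 4.1180+3.4410i, 1.8820-0.8123i]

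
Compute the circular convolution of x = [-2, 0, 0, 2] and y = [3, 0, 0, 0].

(x ⊛ y)[n] = Σ(m=0 to 3) x[m] · y[(n-m) mod 4]

Computing each output sample:
(x ⊛ y)[0] = -6
(x ⊛ y)[1] = 0
(x ⊛ y)[2] = 0
(x ⊛ y)[3] = 6

x ⊛ y = [-6, 0, 0, 6]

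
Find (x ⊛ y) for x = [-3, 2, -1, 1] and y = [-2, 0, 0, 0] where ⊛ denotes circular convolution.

(x ⊛ y)[n] = Σ(m=0 to 3) x[m] · y[(n-m) mod 4]

Computing each output sample:
(x ⊛ y)[0] = 6
(x ⊛ y)[1] = -4
(x ⊛ y)[2] = 2
(x ⊛ y)[3] = -2

x ⊛ y = [6, -4, 2, -2]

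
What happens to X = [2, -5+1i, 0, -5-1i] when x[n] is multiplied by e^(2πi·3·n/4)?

Modulation property: DFT(ω_4^(-3n)·x[n]) = X[(k-3) mod 4], so circularly shift X by 3 positions.

X[k-3] = [-5+1i, 0, -5-1i, 2]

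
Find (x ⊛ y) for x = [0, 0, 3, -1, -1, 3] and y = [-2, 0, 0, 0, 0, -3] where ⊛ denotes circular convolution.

(x ⊛ y)[n] = Σ(m=0 to 5) x[m] · y[(n-m) mod 6]

Computing each output sample:
(x ⊛ y)[0] = 0
(x ⊛ y)[1] = -9
(x ⊛ y)[2] = -3
(x ⊛ y)[3] = 5
(x ⊛ y)[4] = -7
(x ⊛ y)[5] = -6

x ⊛ y = [0, -9, -3, 5, -7, -6]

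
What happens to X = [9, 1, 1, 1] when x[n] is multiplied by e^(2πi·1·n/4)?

Modulation property: DFT(ω_4^(-1n)·x[n]) = X[(k-1) mod 4], so circularly shift X by 1 positions.

X[k-1] = [1, 9, 1, 1]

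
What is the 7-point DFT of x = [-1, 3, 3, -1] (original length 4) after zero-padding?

Original 4-point DFT: [4, -4-4i, 0, -4+4i]
Zero-padded 7-point DFT provides frequency interpolation.

DFT_7([x, 0, ...]) = [4, 1.1039-4.8364i, -4.9940-2.4050i, -1.6099+2.0188i, -1.6099-2.0188i, -4.9940+2.4050i, 1.1039+4.8364i]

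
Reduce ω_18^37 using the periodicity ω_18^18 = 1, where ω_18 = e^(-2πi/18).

Since ω_18^18 = 1, powers reduce modulo 18.
37 mod 18 = 1
So ω_18^37 = ω_18^1 = e^(-2πi·1/18)

ω_18^37 = ω_18^1 = 0.9397-0.3420i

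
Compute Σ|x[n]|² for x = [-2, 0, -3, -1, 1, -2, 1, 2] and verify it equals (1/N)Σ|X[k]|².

Time domain:
Σ|x[n]|² = |-2|² + |0|² + |-3|² + |-1|² + |1|² + |-2|² + |1|² + |2|² = 24.0000

Frequency domain:
(1/8)Σ|X[k]|² = (1/8)(|-4|² + |0.5355+4.7071i|² + |1+3i|² + |-6.5355-3.2929i|² + |-2|² + |-6.5355+3.2929i|² + |1-3i|² + |0.5355-4.7071i|²) = (1/8)·192.0000 = 24.0000

Both sides agree, confirming Parseval's theorem.

Σ|x[n]|² = (1/N)Σ|X[k]|² = 24.0000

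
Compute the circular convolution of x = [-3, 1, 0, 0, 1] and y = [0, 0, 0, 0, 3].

(x ⊛ y)[n] = Σ(m=0 to 4) x[m] · y[(n-m) mod 5]

Computing each output sample:
(x ⊛ y)[0] = 3
(x ⊛ y)[1] = 0
(x ⊛ y)[2] = 0
(x ⊛ y)[3] = 3
(x ⊛ y)[4] = -9

x ⊛ y = [3, 0, 0, 3, -9]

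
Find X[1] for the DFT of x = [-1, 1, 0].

X[1] = Σ(n=0 to 2) x[n] · ω_3^(1n) where ω_3 = e^(-2πi/3)
= (-1)·ω_3^0 + (1)·ω_3^1 + (0)·ω_3^2

X[1] = -1.5000-0.8660i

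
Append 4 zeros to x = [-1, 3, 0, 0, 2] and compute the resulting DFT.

Original 5-point DFT: [4, 0.5451-0.9511i, -5.0451-0.5878i, -5.0451+0.5878i, 0.5451+0.9511i]
Zero-padded 9-point DFT provides frequency interpolation.

DFT_9([x, 0, ...]) = [4, -0.5813-2.6124i, 1.0530-1.6688i, -3.5000-4.3301i, -3.4718+0.9436i, -3.4718-0.9436i, -3.5000+4.3301i, 1.0530+1.6688i, -0.5813+2.6124i]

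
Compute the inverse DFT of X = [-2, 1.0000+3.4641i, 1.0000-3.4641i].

x[n] = (1/3) Σ(k=0 to 2) X[k] · e^(2πikn/3)

Computing each x[n]:
x[0] = 0
x[1] = -3
x[2] = 1

x = [0, -3, 1]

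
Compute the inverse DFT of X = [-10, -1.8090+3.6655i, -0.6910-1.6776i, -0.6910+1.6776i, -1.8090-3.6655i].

x[n] = (1/5) Σ(k=0 to 4) X[k] · e^(2πikn/5)

Computing each x[n]:
x[0] = -3
x[1] = -3
x[2] = -3
x[3] = 0
x[4] = -1

x = [-3, -3, -3, 0, -1]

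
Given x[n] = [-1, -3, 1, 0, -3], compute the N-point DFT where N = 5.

X[k] = Σ(n=0 to 4) x[n] · ω_5^(nk)
where ω_5 = e^(-2πi/5)

Computing each X[k]:
X[0] = -6
X[1] = -3.6631-0.5878i
X[2] = 4.1631+0.9511i
X[3] = 4.1631-0.9511i
X[4] = -3.6631+0.5878i

X = [-6, -3.6631-0.5878i, 4.1631+0.9511i, 4.1631-0.9511i, -3.6631+0.5878i]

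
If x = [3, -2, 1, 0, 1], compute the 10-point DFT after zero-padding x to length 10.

Original 5-point DFT: [3, 1.8820+2.2654i, 4.1180+2.7144i, 4.1180-2.7144i, 1.8820-2.2654i]
Zero-padded 10-point DFT provides frequency interpolation.

DFT_10([x, 0, ...]) = [3, 0.8820-0.3633i, 1.8820+2.2654i, 3.1180+1.5388i, 4.1180+2.7144i, 7, 4.1180-2.7144i, 3.1180-1.5388i, 1.8820-2.2654i, 0.8820+0.3633i]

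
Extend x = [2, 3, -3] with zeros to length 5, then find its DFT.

Original 3-point DFT: [2, 2.0000-5.1962i, 2.0000+5.1962i]
Zero-padded 5-point DFT provides frequency interpolation.

DFT_5([x, 0, ...]) = [2, 5.3541-1.0898i, -1.3541-4.6165i, -1.3541+4.6165i, 5.3541+1.0898i]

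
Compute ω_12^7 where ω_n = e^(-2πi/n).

ω_12^7 = e^(-2πi·7/12)
= cos(-2π·7/12) + i·sin(-2π·7/12)
= cos(-14π/12) + i·sin(-14π/12)

ω_12^7 = cos(-14π/12) + i·sin(-14π/12) = -0.8660+0.5000i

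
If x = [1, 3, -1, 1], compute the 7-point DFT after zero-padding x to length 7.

Original 4-point DFT: [4, 2-2i, -4, 2+2i]
Zero-padded 7-point DFT provides frequency interpolation.

DFT_7([x, 0, ...]) = [4, 2.1920-1.8045i, 1.8569-2.5768i, -2.5489-3.0584i, -2.5489+3.0584i, 1.8569+2.5768i, 2.1920+1.8045i]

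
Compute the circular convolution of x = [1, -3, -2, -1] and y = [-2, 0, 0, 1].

(x ⊛ y)[n] = Σ(m=0 to 3) x[m] · y[(n-m) mod 4]

Computing each output sample:
(x ⊛ y)[0] = -5
(x ⊛ y)[1] = 4
(x ⊛ y)[2] = 3
(x ⊛ y)[3] = 3

x ⊛ y = [-5, 4, 3, 3]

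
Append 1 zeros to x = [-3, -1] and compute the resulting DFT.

Original 2-point DFT: [-4, -2]
Zero-padded 3-point DFT provides frequency interpolation.

DFT_3([x, 0, ...]) = [-4, -2.5000+0.8660i, -2.5000-0.8660i]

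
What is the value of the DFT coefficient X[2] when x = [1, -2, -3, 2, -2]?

X[2] = Σ(n=0 to 4) x[n] · ω_5^(2n) where ω_5 = e^(-2πi/5)
= (1)·ω_5^0 + (-2)·ω_5^2 + (-3)·ω_5^4 + (2)·ω_5^6 + (-2)·ω_5^8

X[2] = 3.9271-4.7553i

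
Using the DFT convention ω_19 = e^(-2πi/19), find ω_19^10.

ω_19^10 = e^(-2πi·10/19)
= cos(-2π·10/19) + i·sin(-2π·10/19)
= cos(-20π/19) + i·sin(-20π/19)

ω_19^10 = cos(-20π/19) + i·sin(-20π/19) = -0.9864+0.1646i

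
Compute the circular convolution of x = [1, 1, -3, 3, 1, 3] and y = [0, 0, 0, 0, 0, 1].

(x ⊛ y)[n] = Σ(m=0 to 5) x[m] · y[(n-m) mod 6]

Computing each output sample:
(x ⊛ y)[0] = 1
(x ⊛ y)[1] = -3
(x ⊛ y)[2] = 3
(x ⊛ y)[3] = 1
(x ⊛ y)[4] = 3
(x ⊛ y)[5] = 1

x ⊛ y = [1, -3, 3, 1, 3, 1]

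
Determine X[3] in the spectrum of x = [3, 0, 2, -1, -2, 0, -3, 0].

X[3] = Σ(n=0 to 7) x[n] · ω_8^(3n) where ω_8 = e^(-2πi/8)
= (3)·ω_8^0 + (0)·ω_8^3 + (2)·ω_8^6 + (-1)·ω_8^9 + (-2)·ω_8^12 + (0)·ω_8^15 + (-3)·ω_8^18 + (0)·ω_8^21

X[3] = 4.2929+5.7071i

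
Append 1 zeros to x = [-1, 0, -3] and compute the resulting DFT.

Original 3-point DFT: [-4, 0.5000-2.5981i, 0.5000+2.5981i]
Zero-padded 4-point DFT provides frequency interpolation.

DFT_4([x, 0, ...]) = [-4, 2, -4, 2]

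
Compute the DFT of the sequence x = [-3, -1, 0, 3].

X[k] = Σ(n=0 to 3) x[n] · ω_4^(nk)
where ω_4 = e^(-2πi/4)

Computing each X[k]:
X[0] = -1
X[1] = -3+4i
X[2] = -5
X[3] = -3-4i

X = [-1, -3+4i, -5, -3-4i]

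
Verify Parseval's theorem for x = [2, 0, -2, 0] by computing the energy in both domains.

Time domain:
Σ|x[n]|² = |2|² + |0|² + |-2|² + |0|² = 8.0000

Frequency domain:
(1/4)Σ|X[k]|² = (1/4)(|0|² + |4|² + |0|² + |4|²) = (1/4)·32.0000 = 8.0000

Both sides agree, confirming Parseval's theorem.

Σ|x[n]|² = (1/N)Σ|X[k]|² = 8.0000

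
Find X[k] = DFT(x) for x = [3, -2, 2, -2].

X[k] = Σ(n=0 to 3) x[n] · ω_4^(nk)
where ω_4 = e^(-2πi/4)

Computing each X[k]:
X[0] = 1
X[1] = 1
X[2] = 9
X[3] = 1

X = [1, 1, 9, 1]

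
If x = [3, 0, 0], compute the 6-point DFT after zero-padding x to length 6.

Original 3-point DFT: [3, 3, 3]
Zero-padded 6-point DFT provides frequency interpolation.

DFT_6([x, 0, ...]) = [3, 3, 3, 3, 3, 3]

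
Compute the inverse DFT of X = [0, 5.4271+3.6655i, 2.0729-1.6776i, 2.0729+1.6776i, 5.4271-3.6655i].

x[n] = (1/5) Σ(k=0 to 4) X[k] · e^(2πikn/5)

Computing each x[n]:
x[0] = 3
x[1] = -1
x[2] = -3
x[3] = 0
x[4] = 1

x = [3, -1, -3, 0, 1]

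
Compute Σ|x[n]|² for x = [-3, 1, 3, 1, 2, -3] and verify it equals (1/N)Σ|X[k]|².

Time domain:
Σ|x[n]|² = |-3|² + |1|² + |3|² + |1|² + |2|² + |-3|² = 33.0000

Frequency domain:
(1/6)Σ|X[k]|² = (1/6)(|1|² + |-7.5000-4.3301i|² + |-3.5000-2.5981i|² + |3|² + |-3.5000+2.5981i|² + |-7.5000+4.3301i|²) = (1/6)·198.0000 = 33.0000

Both sides agree, confirming Parseval's theorem.

Σ|x[n]|² = (1/N)Σ|X[k]|² = 33.0000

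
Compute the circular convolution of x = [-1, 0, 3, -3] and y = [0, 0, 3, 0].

(x ⊛ y)[n] = Σ(m=0 to 3) x[m] · y[(n-m) mod 4]

Computing each output sample:
(x ⊛ y)[0] = 9
(x ⊛ y)[1] = -9
(x ⊛ y)[2] = -3
(x ⊛ y)[3] = 0

x ⊛ y = [9, -9, -3, 0]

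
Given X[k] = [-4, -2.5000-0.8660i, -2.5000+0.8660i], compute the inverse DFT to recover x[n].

x[n] = (1/3) Σ(k=0 to 2) X[k] · e^(2πikn/3)

Computing each x[n]:
x[0] = -3
x[1] = 0
x[2] = -1

x = [-3, 0, -1]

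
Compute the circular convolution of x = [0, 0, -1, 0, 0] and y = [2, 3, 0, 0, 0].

(x ⊛ y)[n] = Σ(m=0 to 4) x[m] · y[(n-m) mod 5]

Computing each output sample:
(x ⊛ y)[0] = 0
(x ⊛ y)[1] = 0
(x ⊛ y)[2] = -2
(x ⊛ y)[3] = -3
(x ⊛ y)[4] = 0

x ⊛ y = [0, 0, -2, -3, 0]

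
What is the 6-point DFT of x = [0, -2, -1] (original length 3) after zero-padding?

Original 3-point DFT: [-3, 1.5000+0.8660i, 1.5000-0.8660i]
Zero-padded 6-point DFT provides frequency interpolation.

DFT_6([x, 0, ...]) = [-3, -0.5000+2.5981i, 1.5000+0.8660i, 1, 1.5000-0.8660i, -0.5000-2.5981i]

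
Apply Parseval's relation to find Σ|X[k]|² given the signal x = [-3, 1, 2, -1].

Parseval: Σ|x[n]|² = (1/N)Σ|X[k]|², so Σ|X[k]|² = N·Σ|x[n]|² = 4·15.0000

Σ|X[k]|² = N·Σ|x[n]|² = 4·15.0000 = 60.0000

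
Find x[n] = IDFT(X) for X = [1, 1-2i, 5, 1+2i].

x[n] = (1/4) Σ(k=0 to 3) X[k] · e^(2πikn/4)

Computing each x[n]:
x[0] = 2
x[1] = 0
x[2] = 1
x[3] = -2

x = [2, 0, 1, -2]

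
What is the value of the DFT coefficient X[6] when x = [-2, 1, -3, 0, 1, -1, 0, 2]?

X[6] = Σ(n=0 to 7) x[n] · ω_8^(6n) where ω_8 = e^(-2πi/8)
= (-2)·ω_8^0 + (1)·ω_8^6 + (-3)·ω_8^12 + (0)·ω_8^18 + (1)·ω_8^24 + (-1)·ω_8^30 + (0)·ω_8^36 + (2)·ω_8^42

X[6] = 2-2i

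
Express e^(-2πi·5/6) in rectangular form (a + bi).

ω_6^5 = e^(-2πi·5/6)
= cos(-2π·5/6) + i·sin(-2π·5/6)
= cos(-10π/6) + i·sin(-10π/6)

ω_6^5 = cos(-10π/6) + i·sin(-10π/6) = 0.5000+0.8660i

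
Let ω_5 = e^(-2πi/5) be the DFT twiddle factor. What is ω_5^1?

ω_5^1 = e^(-2πi·1/5)
= cos(-2π·1/5) + i·sin(-2π·1/5)
= cos(-2π/5) + i·sin(-2π/5)

ω_5^1 = cos(-2π/5) + i·sin(-2π/5) = 0.3090-0.9511i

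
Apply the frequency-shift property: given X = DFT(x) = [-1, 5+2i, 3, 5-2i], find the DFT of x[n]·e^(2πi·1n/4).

Modulation property: DFT(ω_4^(-1n)·x[n]) = X[(k-1) mod 4], so circularly shift X by 1 positions.

X[k-1] = [5-2i, -1, 5+2i, 3]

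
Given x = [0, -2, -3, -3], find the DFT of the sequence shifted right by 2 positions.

Time shift by 2: X_shifted[k] = ω_4^(2k) · X[k]
Shifted x = [-3, -3, 0, -2]

DFT(x[n-2]) = [-8, -3+1i, 2, -3-1i]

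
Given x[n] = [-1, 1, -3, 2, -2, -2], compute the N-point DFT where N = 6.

X[k] = Σ(n=0 to 5) x[n] · ω_6^(nk)
where ω_6 = e^(-2πi/6)

Computing each X[k]:
X[0] = -5
X[1] = -1.0000-1.7321i
X[2] = 4.0000-3.4641i
X[3] = -7
X[4] = 4.0000+3.4641i
X[5] = -1.0000+1.7321i

X = [-5, -1.0000-1.7321i, 4.0000-3.4641i, -7, 4.0000+3.4641i, -1.0000+1.7321i]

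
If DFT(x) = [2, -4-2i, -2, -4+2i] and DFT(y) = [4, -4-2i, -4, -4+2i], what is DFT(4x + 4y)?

By linearity: DFT(4x + 4y) = 4·DFT(x) + 4·DFT(y)
= 4·[2, -4-2i, -2, -4+2i] + 4·[4, -4-2i, -4, -4+2i]

Computing element-wise:
Z[0] = 4·(2) + 4·(4) = 24
Z[1] = 4·(-4-2i) + 4·(-4-2i) = -32-16i
Z[2] = 4·(-2) + 4·(-4) = -24
Z[3] = 4·(-4+2i) + 4·(-4+2i) = -32+16i

DFT(4x + 4y) = 4·X + 4·Y = [24, -32-16i, -24, -32+16i]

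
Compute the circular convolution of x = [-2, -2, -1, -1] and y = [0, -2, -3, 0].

(x ⊛ y)[n] = Σ(m=0 to 3) x[m] · y[(n-m) mod 4]

Computing each output sample:
(x ⊛ y)[0] = 5
(x ⊛ y)[1] = 7
(x ⊛ y)[2] = 10
(x ⊛ y)[3] = 8

x ⊛ y = [5, 7, 10, 8]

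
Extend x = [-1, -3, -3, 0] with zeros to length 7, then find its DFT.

Original 4-point DFT: [-7, 2+3i, -1, 2-3i]
Zero-padded 7-point DFT provides frequency interpolation.

DFT_7([x, 0, ...]) = [-7, -2.2029+5.2703i, 2.3705+1.6231i, -0.1676-1.0438i, -0.1676+1.0438i, 2.3705-1.6231i, -2.2029-5.2703i]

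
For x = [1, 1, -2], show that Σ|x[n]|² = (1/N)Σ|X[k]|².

Time domain:
Σ|x[n]|² = |1|² + |1|² + |-2|² = 6.0000

Frequency domain:
(1/3)Σ|X[k]|² = (1/3)(|0|² + |1.5000-2.5981i|² + |1.5000+2.5981i|²) = (1/3)·18.0000 = 6.0000

Both sides agree, confirming Parseval's theorem.

Σ|x[n]|² = (1/N)Σ|X[k]|² = 6.0000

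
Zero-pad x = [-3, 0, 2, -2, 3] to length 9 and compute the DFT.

Original 5-point DFT: [0, -2.0729+0.5020i, -5.4271+5.5676i, -5.4271-5.5676i, -2.0729-0.5020i]
Zero-padded 9-point DFT provides frequency interpolation.

DFT_9([x, 0, ...]) = [0, -4.4718-1.2636i, -1.5813-0.4877i, -7.5000-0.8660i, 0.0530+5.9720i, 0.0530-5.9720i, -7.5000+0.8660i, -1.5813+0.4877i, -4.4718+1.2636i]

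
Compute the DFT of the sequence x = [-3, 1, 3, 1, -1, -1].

X[k] = Σ(n=0 to 5) x[n] · ω_6^(nk)
where ω_6 = e^(-2πi/6)

Computing each X[k]:
X[0] = 0
X[1] = -5.0000-5.1962i
X[2] = -3.0000+1.7321i
X[3] = -2
X[4] = -3.0000-1.7321i
X[5] = -5.0000+5.1962i

X = [0, -5.0000-5.1962i, -3.0000+1.7321i, -2, -3.0000-1.7321i, -5.0000+5.1962i]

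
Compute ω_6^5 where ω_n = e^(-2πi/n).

ω_6^5 = e^(-2πi·5/6)
= cos(-2π·5/6) + i·sin(-2π·5/6)
= cos(-10π/6) + i·sin(-10π/6)

ω_6^5 = cos(-10π/6) + i·sin(-10π/6) = 0.5000+0.8660i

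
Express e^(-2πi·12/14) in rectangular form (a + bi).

ω_14^12 = e^(-2πi·12/14)
= cos(-2π·12/14) + i·sin(-2π·12/14)
= cos(-24π/14) + i·sin(-24π/14)

ω_14^12 = cos(-24π/14) + i·sin(-24π/14) = 0.6235+0.7818i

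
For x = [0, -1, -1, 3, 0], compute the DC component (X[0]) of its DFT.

X[0] = Σ(n=0 to 4) x[n] · ω_5^0 = Σ x[n]
= (0) + (-1) + (-1) + (3) + (0)

X[0] = 1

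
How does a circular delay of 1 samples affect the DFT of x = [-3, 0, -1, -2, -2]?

Time shift by 1: X_shifted[k] = ω_5^(1k) · X[k]
Shifted x = [-2, -3, 0, -1, -2]

DFT(x[n-1]) = [-8, -2.7361+0.3633i, 1.7361+1.5388i, 1.7361-1.5388i, -2.7361-0.3633i]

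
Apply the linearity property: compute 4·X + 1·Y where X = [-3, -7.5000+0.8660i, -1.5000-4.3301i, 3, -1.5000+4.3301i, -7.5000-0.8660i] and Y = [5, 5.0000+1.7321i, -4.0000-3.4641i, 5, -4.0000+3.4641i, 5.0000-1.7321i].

By linearity: DFT(4x + 1y) = 4·DFT(x) + 1·DFT(y)
= 4·[-3, -7.5000+0.8660i, -1.5000-4.3301i, 3, -1.5000+4.3301i, -7.5000-0.8660i] + 1·[5, 5.0000+1.7321i, -4.0000-3.4641i, 5, -4.0000+3.4641i, 5.0000-1.7321i]

Computing element-wise:
Z[0] = 4·(-3) + 1·(5) = -7
Z[1] = 4·(-7.5000+0.8660i) + 1·(5.0000+1.7321i) = -25.0000+5.1961i
Z[2] = 4·(-1.5000-4.3301i) + 1·(-4.0000-3.4641i) = -10.0000-20.7845i
Z[3] = 4·(3) + 1·(5) = 17
Z[4] = 4·(-1.5000+4.3301i) + 1·(-4.0000+3.4641i) = -10.0000+20.7845i
Z[5] = 4·(-7.5000-0.8660i) + 1·(5.0000-1.7321i) = -25.0000-5.1961i

DFT(4x + 1y) = 4·X + 1·Y = [-7, -25.0000+5.1961i, -10.0000-20.7845i, 17, -10.0000+20.7845i, -25.0000-5.1961i]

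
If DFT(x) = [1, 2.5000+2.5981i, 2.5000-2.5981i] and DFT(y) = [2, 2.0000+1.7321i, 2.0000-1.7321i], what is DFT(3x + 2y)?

By linearity: DFT(3x + 2y) = 3·DFT(x) + 2·DFT(y)
= 3·[1, 2.5000+2.5981i, 2.5000-2.5981i] + 2·[2, 2.0000+1.7321i, 2.0000-1.7321i]

Computing element-wise:
Z[0] = 3·(1) + 2·(2) = 7
Z[1] = 3·(2.5000+2.5981i) + 2·(2.0000+1.7321i) = 11.5000+11.2585i
Z[2] = 3·(2.5000-2.5981i) + 2·(2.0000-1.7321i) = 11.5000-11.2585i

DFT(3x + 2y) = 3·X + 2·Y = [7, 11.5000+11.2585i, 11.5000-11.2585i]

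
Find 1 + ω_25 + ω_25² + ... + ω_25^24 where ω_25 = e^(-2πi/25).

Sum of all nth roots of unity equals 0 for n > 1 (geometric series with r ≠ 1).

0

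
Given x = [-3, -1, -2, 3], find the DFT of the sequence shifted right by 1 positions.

Time shift by 1: X_shifted[k] = ω_4^(1k) · X[k]
Shifted x = [3, -3, -1, -2]

DFT(x[n-1]) = [-3, 4+1i, 7, 4-1i]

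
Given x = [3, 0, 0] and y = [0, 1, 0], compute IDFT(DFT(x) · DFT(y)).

(x ⊛ y)[n] = Σ(m=0 to 2) x[m] · y[(n-m) mod 3]

Computing each output sample:
(x ⊛ y)[0] = 0
(x ⊛ y)[1] = 3
(x ⊛ y)[2] = 0

x ⊛ y = [0, 3, 0]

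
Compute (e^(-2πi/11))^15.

Since ω_11^11 = 1, powers reduce modulo 11.
15 mod 11 = 4
So ω_11^15 = ω_11^4 = e^(-2πi·4/11)

ω_11^15 = ω_11^4 = -0.6549-0.7557i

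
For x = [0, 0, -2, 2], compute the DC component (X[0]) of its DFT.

X[0] = Σ(n=0 to 3) x[n] · ω_4^0 = Σ x[n]
= (0) + (0) + (-2) + (2)

X[0] = 0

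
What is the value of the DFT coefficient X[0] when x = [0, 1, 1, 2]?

X[0] = Σ(n=0 to 3) x[n] · ω_4^0 = Σ x[n]
= (0) + (1) + (1) + (2)

X[0] = 4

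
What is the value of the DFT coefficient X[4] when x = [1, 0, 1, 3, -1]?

X[4] = Σ(n=0 to 4) x[n] · ω_5^(4n) where ω_5 = e^(-2πi/5)
= (1)·ω_5^0 + (0)·ω_5^4 + (1)·ω_5^8 + (3)·ω_5^12 + (-1)·ω_5^16

X[4] = -2.5451-0.2245i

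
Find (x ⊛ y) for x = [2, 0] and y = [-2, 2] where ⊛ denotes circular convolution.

(x ⊛ y)[n] = Σ(m=0 to 1) x[m] · y[(n-m) mod 2]

Computing each output sample:
(x ⊛ y)[0] = -4
(x ⊛ y)[1] = 4

x ⊛ y = [-4, 4]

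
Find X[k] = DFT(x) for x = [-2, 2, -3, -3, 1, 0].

X[k] = Σ(n=0 to 5) x[n] · ω_6^(nk)
where ω_6 = e^(-2πi/6)

Computing each X[k]:
X[0] = -5
X[1] = 3.0000+1.7321i
X[2] = -5.0000-5.1962i
X[3] = -3
X[4] = -5.0000+5.1962i
X[5] = 3.0000-1.7321i

X = [-5, 3.0000+1.7321i, -5.0000-5.1962i, -3, -5.0000+5.1962i, 3.0000-1.7321i]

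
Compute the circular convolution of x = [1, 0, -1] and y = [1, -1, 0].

(x ⊛ y)[n] = Σ(m=0 to 2) x[m] · y[(n-m) mod 3]

Computing each output sample:
(x ⊛ y)[0] = 2
(x ⊛ y)[1] = -1
(x ⊛ y)[2] = -1

x ⊛ y = [2, -1, -1]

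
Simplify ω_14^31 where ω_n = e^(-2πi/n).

Since ω_14^14 = 1, powers reduce modulo 14.
31 mod 14 = 3
So ω_14^31 = ω_14^3 = e^(-2πi·3/14)

ω_14^31 = ω_14^3 = 0.2225-0.9749i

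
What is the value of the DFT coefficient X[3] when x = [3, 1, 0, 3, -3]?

X[3] = Σ(n=0 to 4) x[n] · ω_5^(3n) where ω_5 = e^(-2πi/5)
= (3)·ω_5^0 + (1)·ω_5^3 + (0)·ω_5^6 + (3)·ω_5^9 + (-3)·ω_5^12

X[3] = 5.5451+5.2043i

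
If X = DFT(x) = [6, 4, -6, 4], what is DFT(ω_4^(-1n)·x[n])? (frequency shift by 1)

Modulation property: DFT(ω_4^(-1n)·x[n]) = X[(k-1) mod 4], so circularly shift X by 1 positions.

X[k-1] = [4, 6, 4, -6]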